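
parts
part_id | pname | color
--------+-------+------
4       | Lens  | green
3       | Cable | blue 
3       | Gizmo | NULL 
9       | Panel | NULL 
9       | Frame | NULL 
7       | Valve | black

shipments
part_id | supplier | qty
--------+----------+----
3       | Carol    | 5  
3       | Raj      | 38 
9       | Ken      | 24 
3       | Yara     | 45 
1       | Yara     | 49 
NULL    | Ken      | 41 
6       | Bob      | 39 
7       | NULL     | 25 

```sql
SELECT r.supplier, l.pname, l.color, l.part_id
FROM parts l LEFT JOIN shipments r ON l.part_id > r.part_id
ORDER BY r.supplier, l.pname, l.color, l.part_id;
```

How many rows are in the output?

LEFT JOIN keeps every row from `parts`; unmatched rows get NULL for `shipments`'s columns.
Matching on l.part_id > r.part_id. A NULL in a compared column never satisfies the condition.
- l[0] part_id=4 → 4 match(es) in r → 4 row(s).
- l[1] part_id=3 → 1 match(es) in r → 1 row(s).
- l[2] part_id=3 → 1 match(es) in r → 1 row(s).
- l[3] part_id=9 → 6 match(es) in r → 6 row(s).
- l[4] part_id=9 → 6 match(es) in r → 6 row(s).
- l[5] part_id=7 → 5 match(es) in r → 5 row(s).
Total: 23 rows.

23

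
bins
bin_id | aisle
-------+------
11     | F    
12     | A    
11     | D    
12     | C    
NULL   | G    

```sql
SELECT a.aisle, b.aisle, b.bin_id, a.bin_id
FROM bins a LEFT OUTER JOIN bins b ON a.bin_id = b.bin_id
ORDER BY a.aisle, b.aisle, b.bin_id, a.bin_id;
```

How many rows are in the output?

LEFT JOIN keeps every row from `bins a`; unmatched rows get NULL for `bins b`'s columns.
Matching on a.bin_id = b.bin_id. A NULL in a compared column never satisfies the condition.
- a row (bin_id=11): matches 2 b row(s) → 2 output row(s).
- a row (bin_id=12): matches 2 b row(s) → 2 output row(s).
- a row (bin_id=11): matches 2 b row(s) → 2 output row(s).
- a row (bin_id=12): matches 2 b row(s) → 2 output row(s).
- a row (bin_id=NULL): no match → kept, b columns NULL.
Total: 8 matched + 1 padded = 9 rows.

9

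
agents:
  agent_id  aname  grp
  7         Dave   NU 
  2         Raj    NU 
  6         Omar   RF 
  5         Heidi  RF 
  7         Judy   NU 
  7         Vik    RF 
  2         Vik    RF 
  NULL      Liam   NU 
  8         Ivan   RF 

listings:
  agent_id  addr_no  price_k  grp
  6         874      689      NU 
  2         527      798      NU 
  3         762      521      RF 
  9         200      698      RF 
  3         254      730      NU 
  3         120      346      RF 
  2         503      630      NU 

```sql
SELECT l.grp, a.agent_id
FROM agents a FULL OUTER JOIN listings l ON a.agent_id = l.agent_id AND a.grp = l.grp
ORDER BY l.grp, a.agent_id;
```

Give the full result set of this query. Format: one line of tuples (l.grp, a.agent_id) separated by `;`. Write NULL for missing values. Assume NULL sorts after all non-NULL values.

(NU, 2); (NU, 2); (NU, NULL); (NU, NULL); (RF, NULL); (RF, NULL); (RF, NULL); (NULL, 2); (NULL, 5); (NULL, 6); (NULL, 7); (NULL, 7); (NULL, 7); (NULL, 8); (NULL, NULL)

FULL OUTER JOIN keeps every row from both sides; unmatched rows get NULL for the other side's columns.
Matching on a.agent_id = l.agent_id AND a.grp = l.grp. A NULL in a compared column never satisfies the condition.
- agent_id=7, grp=NU: no l row matches, row kept with l columns NULL.
- agent_id=2, grp=NU: 2 matching l row(s), so 2 row(s) emitted.
- agent_id=6, grp=RF: no l row matches, row kept with l columns NULL.
- agent_id=5, grp=RF: no l row matches, row kept with l columns NULL.
- agent_id=7, grp=NU: no l row matches, row kept with l columns NULL.
- agent_id=7, grp=RF: no l row matches, row kept with l columns NULL.
- agent_id=2, grp=RF: no l row matches, row kept with l columns NULL.
- agent_id=NULL, grp=NU: no l row matches, row kept with l columns NULL.
- agent_id=8, grp=RF: no l row matches, row kept with l columns NULL.
- plus 5 unmatched l row(s), each kept with NULL a columns.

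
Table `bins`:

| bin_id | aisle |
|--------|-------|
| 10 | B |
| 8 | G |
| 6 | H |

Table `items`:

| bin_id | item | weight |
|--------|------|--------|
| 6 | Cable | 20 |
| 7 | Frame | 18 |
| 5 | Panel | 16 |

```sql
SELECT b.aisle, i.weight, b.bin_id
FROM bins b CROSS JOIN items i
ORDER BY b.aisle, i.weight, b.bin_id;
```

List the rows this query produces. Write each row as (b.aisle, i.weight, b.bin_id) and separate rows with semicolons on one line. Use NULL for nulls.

(B, 16, 10); (B, 18, 10); (B, 20, 10); (G, 16, 8); (G, 18, 8); (G, 20, 8); (H, 16, 6); (H, 18, 6); (H, 20, 6)

CROSS JOIN pairs every row of `bins` with every row of `items`: 3 × 3 = 9 rows.
After projecting and ordering:
b.aisle | i.weight | b.bin_id
B | 16 | 10
B | 18 | 10
B | 20 | 10
G | 16 | 8
G | 18 | 8
G | 20 | 8
H | 16 | 6
H | 18 | 6
H | 20 | 6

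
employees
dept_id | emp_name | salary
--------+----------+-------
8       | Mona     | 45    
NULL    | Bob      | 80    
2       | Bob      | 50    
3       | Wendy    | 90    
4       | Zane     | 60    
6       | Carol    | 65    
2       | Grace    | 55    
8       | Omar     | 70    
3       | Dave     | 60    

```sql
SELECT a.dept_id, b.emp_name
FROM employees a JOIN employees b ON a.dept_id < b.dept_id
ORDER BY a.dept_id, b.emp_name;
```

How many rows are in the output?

25

INNER JOIN keeps only pairs where the ON condition holds.
Matching on a.dept_id < b.dept_id. A NULL in a compared column never satisfies the condition.
- dept_id=8: no matching b row, dropped.
- dept_id=NULL: no matching b row, dropped.
- dept_id=2: 6 matching b row(s), so 6 row(s) emitted.
- dept_id=3: 4 matching b row(s), so 4 row(s) emitted.
- dept_id=4: 3 matching b row(s), so 3 row(s) emitted.
- dept_id=6: 2 matching b row(s), so 2 row(s) emitted.
- dept_id=2: 6 matching b row(s), so 6 row(s) emitted.
- dept_id=8: no matching b row, dropped.
- dept_id=3: 4 matching b row(s), so 4 row(s) emitted.
Total: 25 rows.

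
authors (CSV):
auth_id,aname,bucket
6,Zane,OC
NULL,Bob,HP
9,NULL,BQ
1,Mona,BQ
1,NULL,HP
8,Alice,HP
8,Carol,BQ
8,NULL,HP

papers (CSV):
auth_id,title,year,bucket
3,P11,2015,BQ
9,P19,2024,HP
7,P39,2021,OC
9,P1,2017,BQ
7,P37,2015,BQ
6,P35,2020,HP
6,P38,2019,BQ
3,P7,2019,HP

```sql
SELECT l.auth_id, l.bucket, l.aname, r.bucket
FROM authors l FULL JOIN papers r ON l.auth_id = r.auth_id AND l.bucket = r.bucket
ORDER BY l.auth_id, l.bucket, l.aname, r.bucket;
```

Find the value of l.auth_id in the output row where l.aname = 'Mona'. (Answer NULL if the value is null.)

1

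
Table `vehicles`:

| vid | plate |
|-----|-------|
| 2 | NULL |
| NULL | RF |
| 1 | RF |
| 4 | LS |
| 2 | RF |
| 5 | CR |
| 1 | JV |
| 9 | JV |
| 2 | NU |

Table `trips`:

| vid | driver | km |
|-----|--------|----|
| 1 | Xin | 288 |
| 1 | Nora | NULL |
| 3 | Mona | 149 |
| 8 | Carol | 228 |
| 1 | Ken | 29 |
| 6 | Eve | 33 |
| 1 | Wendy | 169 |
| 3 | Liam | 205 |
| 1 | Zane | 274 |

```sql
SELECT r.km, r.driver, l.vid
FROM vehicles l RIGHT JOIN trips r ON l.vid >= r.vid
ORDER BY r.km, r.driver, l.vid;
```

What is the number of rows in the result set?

48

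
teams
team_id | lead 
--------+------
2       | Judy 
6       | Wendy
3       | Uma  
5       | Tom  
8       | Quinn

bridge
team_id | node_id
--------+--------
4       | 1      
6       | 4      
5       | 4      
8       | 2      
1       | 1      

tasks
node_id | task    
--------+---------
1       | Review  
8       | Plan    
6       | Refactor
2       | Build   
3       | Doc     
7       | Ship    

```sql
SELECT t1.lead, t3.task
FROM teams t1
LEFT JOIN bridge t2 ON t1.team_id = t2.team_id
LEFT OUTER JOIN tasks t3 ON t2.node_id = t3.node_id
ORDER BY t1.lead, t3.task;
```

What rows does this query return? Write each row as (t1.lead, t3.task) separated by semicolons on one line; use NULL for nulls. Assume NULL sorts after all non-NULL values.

Evaluate left to right. First `teams t1 LEFT JOIN bridge t2` on team_id: 5 row(s).
Then LEFT JOIN `tasks t3` on node_id: each of those 5 rows is kept; rows whose t2.node_id has no match in t3 get NULL for t3's columns.

(Judy, NULL); (Quinn, Build); (Tom, NULL); (Uma, NULL); (Wendy, NULL)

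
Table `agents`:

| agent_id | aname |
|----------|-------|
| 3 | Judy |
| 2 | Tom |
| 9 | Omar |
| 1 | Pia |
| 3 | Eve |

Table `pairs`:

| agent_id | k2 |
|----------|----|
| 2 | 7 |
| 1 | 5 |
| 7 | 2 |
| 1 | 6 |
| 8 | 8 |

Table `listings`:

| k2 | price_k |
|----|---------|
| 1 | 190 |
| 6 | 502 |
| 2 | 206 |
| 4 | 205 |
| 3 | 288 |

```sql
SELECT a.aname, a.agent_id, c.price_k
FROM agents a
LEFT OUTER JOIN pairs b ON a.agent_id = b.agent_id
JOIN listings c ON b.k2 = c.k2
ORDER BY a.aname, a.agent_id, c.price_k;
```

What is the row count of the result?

1

Joins associate left-to-right: agents LEFT JOIN pairs on agent_id gives 6 intermediate row(s).
Then INNER JOIN `listings c` on k2: keep only rows whose b.k2 appears in c.
Result: 1 row(s).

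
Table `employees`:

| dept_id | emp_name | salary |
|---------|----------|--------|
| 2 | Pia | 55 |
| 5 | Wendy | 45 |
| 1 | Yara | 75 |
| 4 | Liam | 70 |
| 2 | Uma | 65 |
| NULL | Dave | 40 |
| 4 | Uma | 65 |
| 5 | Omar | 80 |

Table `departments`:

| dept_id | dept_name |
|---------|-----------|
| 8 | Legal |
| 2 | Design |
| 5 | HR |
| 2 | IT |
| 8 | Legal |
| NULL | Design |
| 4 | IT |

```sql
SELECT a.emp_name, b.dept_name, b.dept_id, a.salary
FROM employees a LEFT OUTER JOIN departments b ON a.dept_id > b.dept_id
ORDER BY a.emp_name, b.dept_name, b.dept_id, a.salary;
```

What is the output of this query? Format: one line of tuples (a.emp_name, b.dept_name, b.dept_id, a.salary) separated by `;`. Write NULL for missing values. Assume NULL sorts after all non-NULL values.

LEFT JOIN keeps every row from `employees`; unmatched rows get NULL for `departments`'s columns.
Matching on a.dept_id > b.dept_id. A NULL in a compared column never satisfies the condition.
Matched pairs: 10; unmatched a rows kept: 4.

(Dave, NULL, NULL, 40); (Liam, Design, 2, 70); (Liam, IT, 2, 70); (Omar, Design, 2, 80); (Omar, IT, 2, 80); (Omar, IT, 4, 80); (Pia, NULL, NULL, 55); (Uma, Design, 2, 65); (Uma, IT, 2, 65); (Uma, NULL, NULL, 65); (Wendy, Design, 2, 45); (Wendy, IT, 2, 45); (Wendy, IT, 4, 45); (Yara, NULL, NULL, 75)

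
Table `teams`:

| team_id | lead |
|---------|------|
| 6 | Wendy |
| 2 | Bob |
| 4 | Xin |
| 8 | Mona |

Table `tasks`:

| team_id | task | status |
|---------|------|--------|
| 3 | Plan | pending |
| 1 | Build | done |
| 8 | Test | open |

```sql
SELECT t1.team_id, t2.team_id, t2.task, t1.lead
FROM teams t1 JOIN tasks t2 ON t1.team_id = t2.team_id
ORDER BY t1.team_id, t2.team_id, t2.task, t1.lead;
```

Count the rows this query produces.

INNER JOIN keeps only pairs where the ON condition holds.
Matching on t1.team_id = t2.team_id.
- t1[0] team_id=6 → no match; dropped.
- t1[1] team_id=2 → no match; dropped.
- t1[2] team_id=4 → no match; dropped.
- t1[3] team_id=8 → 1 match(es) in t2 → 1 row(s).
Total: 1 rows.

1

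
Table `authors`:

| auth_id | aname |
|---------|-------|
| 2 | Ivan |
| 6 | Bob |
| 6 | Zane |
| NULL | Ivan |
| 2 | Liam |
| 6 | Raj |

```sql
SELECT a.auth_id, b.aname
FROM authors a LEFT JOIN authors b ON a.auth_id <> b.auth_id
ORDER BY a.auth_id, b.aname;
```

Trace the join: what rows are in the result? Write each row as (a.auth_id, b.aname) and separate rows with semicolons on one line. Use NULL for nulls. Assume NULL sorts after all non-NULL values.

(2, Bob); (2, Bob); (2, Raj); (2, Raj); (2, Zane); (2, Zane); (6, Ivan); (6, Ivan); (6, Ivan); (6, Liam); (6, Liam); (6, Liam); (NULL, NULL)

LEFT JOIN keeps every row from `authors a`; unmatched rows get NULL for `authors b`'s columns.
Matching on a.auth_id <> b.auth_id. A NULL in a compared column never satisfies the condition.
- a (auth_id=2) pairs with 3 row(s) of b.
- a (auth_id=6) pairs with 2 row(s) of b.
- a (auth_id=6) pairs with 2 row(s) of b.
- a (auth_id=NULL) has no partner → padded with NULL.
- a (auth_id=2) pairs with 3 row(s) of b.
- a (auth_id=6) pairs with 2 row(s) of b.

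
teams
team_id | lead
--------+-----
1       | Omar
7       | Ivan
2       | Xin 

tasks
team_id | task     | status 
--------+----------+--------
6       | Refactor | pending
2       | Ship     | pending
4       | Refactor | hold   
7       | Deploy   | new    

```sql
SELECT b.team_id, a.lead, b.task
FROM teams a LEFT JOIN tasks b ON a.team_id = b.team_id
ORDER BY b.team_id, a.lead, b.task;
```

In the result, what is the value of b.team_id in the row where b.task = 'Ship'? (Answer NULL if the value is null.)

LEFT JOIN keeps every row from `teams`; unmatched rows get NULL for `tasks`'s columns.
Matching on a.team_id = b.team_id.
Matched pairs: 2; unmatched a rows kept: 1.

2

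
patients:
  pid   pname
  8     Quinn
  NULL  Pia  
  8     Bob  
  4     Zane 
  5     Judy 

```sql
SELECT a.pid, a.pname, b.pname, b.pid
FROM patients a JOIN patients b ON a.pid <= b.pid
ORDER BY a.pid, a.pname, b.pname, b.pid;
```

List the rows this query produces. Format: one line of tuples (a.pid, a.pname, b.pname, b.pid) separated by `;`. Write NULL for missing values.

INNER JOIN keeps only pairs where the ON condition holds.
Matching on a.pid <= b.pid. A NULL in a compared column never satisfies the condition.
- a[0] pid=8 → 2 match(es) in b → 2 row(s).
- a[1] pid=NULL → no match; dropped.
- a[2] pid=8 → 2 match(es) in b → 2 row(s).
- a[3] pid=4 → 4 match(es) in b → 4 row(s).
- a[4] pid=5 → 3 match(es) in b → 3 row(s).

(4, Zane, Bob, 8); (4, Zane, Judy, 5); (4, Zane, Quinn, 8); (4, Zane, Zane, 4); (5, Judy, Bob, 8); (5, Judy, Judy, 5); (5, Judy, Quinn, 8); (8, Bob, Bob, 8); (8, Bob, Quinn, 8); (8, Quinn, Bob, 8); (8, Quinn, Quinn, 8)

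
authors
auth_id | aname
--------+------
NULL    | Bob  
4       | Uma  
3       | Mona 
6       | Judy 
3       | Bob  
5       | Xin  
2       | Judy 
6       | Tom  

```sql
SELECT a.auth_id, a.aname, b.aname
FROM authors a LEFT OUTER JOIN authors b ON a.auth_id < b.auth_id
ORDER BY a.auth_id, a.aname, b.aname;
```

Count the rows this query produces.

22

LEFT JOIN keeps every row from `authors a`; unmatched rows get NULL for `authors b`'s columns.
Matching on a.auth_id < b.auth_id. A NULL in a compared column never satisfies the condition.
- a[0] auth_id=NULL → no match; kept with NULLs on the b side.
- a[1] auth_id=4 → 3 match(es) in b → 3 row(s).
- a[2] auth_id=3 → 4 match(es) in b → 4 row(s).
- a[3] auth_id=6 → no match; kept with NULLs on the b side.
- a[4] auth_id=3 → 4 match(es) in b → 4 row(s).
- a[5] auth_id=5 → 2 match(es) in b → 2 row(s).
- a[6] auth_id=2 → 6 match(es) in b → 6 row(s).
- a[7] auth_id=6 → no match; kept with NULLs on the b side.
Total: 19 matched + 3 padded = 22 rows.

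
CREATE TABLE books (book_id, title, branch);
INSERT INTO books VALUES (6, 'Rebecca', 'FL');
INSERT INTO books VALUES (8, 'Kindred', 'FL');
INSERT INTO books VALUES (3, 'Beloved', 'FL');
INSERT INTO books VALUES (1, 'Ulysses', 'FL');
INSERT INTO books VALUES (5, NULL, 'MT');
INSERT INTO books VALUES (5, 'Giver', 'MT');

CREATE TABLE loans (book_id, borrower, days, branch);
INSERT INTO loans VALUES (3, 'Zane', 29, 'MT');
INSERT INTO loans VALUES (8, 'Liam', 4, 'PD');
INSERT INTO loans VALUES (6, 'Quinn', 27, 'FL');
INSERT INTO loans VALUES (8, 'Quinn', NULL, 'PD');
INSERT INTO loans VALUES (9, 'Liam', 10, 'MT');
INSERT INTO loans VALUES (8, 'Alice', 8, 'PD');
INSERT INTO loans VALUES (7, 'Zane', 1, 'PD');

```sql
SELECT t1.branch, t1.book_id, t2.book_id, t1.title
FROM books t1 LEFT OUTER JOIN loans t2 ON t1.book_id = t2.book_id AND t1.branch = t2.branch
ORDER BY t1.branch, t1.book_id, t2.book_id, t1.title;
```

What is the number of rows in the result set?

LEFT JOIN keeps every row from `books`; unmatched rows get NULL for `loans`'s columns.
Matching on t1.book_id = t2.book_id AND t1.branch = t2.branch.
- t1[0] book_id=6, branch=FL → 1 match(es) in t2 → 1 row(s).
- t1[1] book_id=8, branch=FL → no match; kept with NULLs on the t2 side.
- t1[2] book_id=3, branch=FL → no match; kept with NULLs on the t2 side.
- t1[3] book_id=1, branch=FL → no match; kept with NULLs on the t2 side.
- t1[4] book_id=5, branch=MT → no match; kept with NULLs on the t2 side.
- t1[5] book_id=5, branch=MT → no match; kept with NULLs on the t2 side.
Total: 1 matched + 5 padded = 6 rows.

6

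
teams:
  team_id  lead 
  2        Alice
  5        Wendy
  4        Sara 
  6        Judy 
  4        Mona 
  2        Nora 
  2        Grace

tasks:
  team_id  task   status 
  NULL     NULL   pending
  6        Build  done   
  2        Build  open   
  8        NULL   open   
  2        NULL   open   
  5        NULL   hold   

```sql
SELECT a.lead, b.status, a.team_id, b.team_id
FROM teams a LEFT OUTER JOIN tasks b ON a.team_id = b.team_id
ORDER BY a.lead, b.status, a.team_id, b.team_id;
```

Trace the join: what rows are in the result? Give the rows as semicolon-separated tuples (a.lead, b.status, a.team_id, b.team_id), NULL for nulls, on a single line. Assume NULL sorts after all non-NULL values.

(Alice, open, 2, 2); (Alice, open, 2, 2); (Grace, open, 2, 2); (Grace, open, 2, 2); (Judy, done, 6, 6); (Mona, NULL, 4, NULL); (Nora, open, 2, 2); (Nora, open, 2, 2); (Sara, NULL, 4, NULL); (Wendy, hold, 5, 5)

LEFT JOIN keeps every row from `teams`; unmatched rows get NULL for `tasks`'s columns.
Matching on a.team_id = b.team_id. A NULL in a compared column never satisfies the condition.
Matched pairs: 8; unmatched a rows kept: 2.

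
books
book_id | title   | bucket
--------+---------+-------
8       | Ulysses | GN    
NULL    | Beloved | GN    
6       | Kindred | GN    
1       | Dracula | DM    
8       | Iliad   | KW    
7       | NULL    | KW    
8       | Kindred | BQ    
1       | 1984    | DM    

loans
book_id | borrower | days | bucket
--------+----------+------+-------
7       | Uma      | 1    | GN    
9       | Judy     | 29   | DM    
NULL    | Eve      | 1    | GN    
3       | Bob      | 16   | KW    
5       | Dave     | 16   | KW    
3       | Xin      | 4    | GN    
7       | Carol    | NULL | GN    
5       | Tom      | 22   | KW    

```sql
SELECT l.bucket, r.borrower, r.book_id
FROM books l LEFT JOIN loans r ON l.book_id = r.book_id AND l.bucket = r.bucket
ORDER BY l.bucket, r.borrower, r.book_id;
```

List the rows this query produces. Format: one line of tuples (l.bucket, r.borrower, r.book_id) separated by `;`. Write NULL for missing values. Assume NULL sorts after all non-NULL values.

(BQ, NULL, NULL); (DM, NULL, NULL); (DM, NULL, NULL); (GN, NULL, NULL); (GN, NULL, NULL); (GN, NULL, NULL); (KW, NULL, NULL); (KW, NULL, NULL)

LEFT JOIN keeps every row from `books`; unmatched rows get NULL for `loans`'s columns.
Matching on l.book_id = r.book_id AND l.bucket = r.bucket. A NULL in a compared column never satisfies the condition.
- l (book_id=8, bucket=GN) has no partner → padded with NULL.
- l (book_id=NULL, bucket=GN) has no partner → padded with NULL.
- l (book_id=6, bucket=GN) has no partner → padded with NULL.
- l (book_id=1, bucket=DM) has no partner → padded with NULL.
- l (book_id=8, bucket=KW) has no partner → padded with NULL.
- l (book_id=7, bucket=KW) has no partner → padded with NULL.
- l (book_id=8, bucket=BQ) has no partner → padded with NULL.
- l (book_id=1, bucket=DM) has no partner → padded with NULL.
After projecting and ordering:
l.bucket | r.borrower | r.book_id
BQ | NULL | NULL
DM | NULL | NULL
DM | NULL | NULL
GN | NULL | NULL
GN | NULL | NULL
GN | NULL | NULL
KW | NULL | NULL
KW | NULL | NULL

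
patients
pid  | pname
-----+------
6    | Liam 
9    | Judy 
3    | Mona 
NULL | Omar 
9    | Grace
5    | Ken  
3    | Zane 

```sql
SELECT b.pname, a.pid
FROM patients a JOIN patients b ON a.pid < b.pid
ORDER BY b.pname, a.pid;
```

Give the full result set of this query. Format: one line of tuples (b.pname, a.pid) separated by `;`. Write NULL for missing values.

INNER JOIN keeps only pairs where the ON condition holds.
Matching on a.pid < b.pid. A NULL in a compared column never satisfies the condition.
- a row (pid=6): matches 2 b row(s) → 2 output row(s).
- a row (pid=9): no match → dropped.
- a row (pid=3): matches 4 b row(s) → 4 output row(s).
- a row (pid=NULL): no match → dropped.
- a row (pid=9): no match → dropped.
- a row (pid=5): matches 3 b row(s) → 3 output row(s).
- a row (pid=3): matches 4 b row(s) → 4 output row(s).

(Grace, 3); (Grace, 3); (Grace, 5); (Grace, 6); (Judy, 3); (Judy, 3); (Judy, 5); (Judy, 6); (Ken, 3); (Ken, 3); (Liam, 3); (Liam, 3); (Liam, 5)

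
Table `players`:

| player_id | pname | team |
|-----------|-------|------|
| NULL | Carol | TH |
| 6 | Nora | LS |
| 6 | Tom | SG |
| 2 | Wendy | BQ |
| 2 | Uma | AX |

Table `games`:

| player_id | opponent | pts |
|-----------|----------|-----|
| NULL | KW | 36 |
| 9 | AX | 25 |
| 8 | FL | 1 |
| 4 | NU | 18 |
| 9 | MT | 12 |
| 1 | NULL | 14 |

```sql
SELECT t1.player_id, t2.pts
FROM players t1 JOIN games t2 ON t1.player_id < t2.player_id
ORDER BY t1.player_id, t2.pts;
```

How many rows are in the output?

INNER JOIN keeps only pairs where the ON condition holds.
Matching on t1.player_id < t2.player_id. A NULL in a compared column never satisfies the condition.
- t1 row (player_id=NULL): no match → dropped.
- t1 row (player_id=6): matches 3 t2 row(s) → 3 output row(s).
- t1 row (player_id=6): matches 3 t2 row(s) → 3 output row(s).
- t1 row (player_id=2): matches 4 t2 row(s) → 4 output row(s).
- t1 row (player_id=2): matches 4 t2 row(s) → 4 output row(s).
Total: 14 rows.

14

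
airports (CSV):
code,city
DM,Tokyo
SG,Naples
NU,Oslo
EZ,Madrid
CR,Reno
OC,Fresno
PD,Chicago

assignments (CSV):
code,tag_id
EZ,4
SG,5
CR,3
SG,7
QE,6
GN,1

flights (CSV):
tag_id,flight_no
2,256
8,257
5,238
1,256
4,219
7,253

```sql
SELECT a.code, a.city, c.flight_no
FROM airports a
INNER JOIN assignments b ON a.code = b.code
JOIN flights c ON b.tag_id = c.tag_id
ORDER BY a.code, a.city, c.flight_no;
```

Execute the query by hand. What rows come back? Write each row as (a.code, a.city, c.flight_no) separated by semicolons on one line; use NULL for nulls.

Step 1 — a INNER JOIN b on code → 4 row(s).
Then INNER JOIN `flights c` on tag_id: keep only rows whose b.tag_id appears in c.

(EZ, Madrid, 219); (SG, Naples, 238); (SG, Naples, 253)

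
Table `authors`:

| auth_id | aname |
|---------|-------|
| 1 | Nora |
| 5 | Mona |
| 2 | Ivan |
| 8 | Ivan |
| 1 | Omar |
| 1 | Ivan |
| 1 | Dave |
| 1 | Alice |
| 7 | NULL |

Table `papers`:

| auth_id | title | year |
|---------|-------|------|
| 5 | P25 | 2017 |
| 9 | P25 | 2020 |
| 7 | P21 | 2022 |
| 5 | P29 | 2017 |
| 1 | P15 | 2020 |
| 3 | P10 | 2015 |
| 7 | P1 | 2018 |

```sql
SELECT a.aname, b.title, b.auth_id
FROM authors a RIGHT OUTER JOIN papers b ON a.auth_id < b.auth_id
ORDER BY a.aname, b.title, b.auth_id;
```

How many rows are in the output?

42

RIGHT JOIN keeps every row from `papers`; unmatched rows get NULL for `authors`'s columns.
Matching on a.auth_id < b.auth_id.
- a (auth_id=1) pairs with 6 row(s) of b.
- a (auth_id=5) pairs with 3 row(s) of b.
- a (auth_id=2) pairs with 6 row(s) of b.
- a (auth_id=8) pairs with 1 row(s) of b.
- a (auth_id=1) pairs with 6 row(s) of b.
- a (auth_id=1) pairs with 6 row(s) of b.
- a (auth_id=1) pairs with 6 row(s) of b.
- a (auth_id=1) pairs with 6 row(s) of b.
- a (auth_id=7) pairs with 1 row(s) of b.
- plus 1 unmatched b row(s), each kept with NULL a columns.
Total: 41 matched + 1 padded = 42 rows.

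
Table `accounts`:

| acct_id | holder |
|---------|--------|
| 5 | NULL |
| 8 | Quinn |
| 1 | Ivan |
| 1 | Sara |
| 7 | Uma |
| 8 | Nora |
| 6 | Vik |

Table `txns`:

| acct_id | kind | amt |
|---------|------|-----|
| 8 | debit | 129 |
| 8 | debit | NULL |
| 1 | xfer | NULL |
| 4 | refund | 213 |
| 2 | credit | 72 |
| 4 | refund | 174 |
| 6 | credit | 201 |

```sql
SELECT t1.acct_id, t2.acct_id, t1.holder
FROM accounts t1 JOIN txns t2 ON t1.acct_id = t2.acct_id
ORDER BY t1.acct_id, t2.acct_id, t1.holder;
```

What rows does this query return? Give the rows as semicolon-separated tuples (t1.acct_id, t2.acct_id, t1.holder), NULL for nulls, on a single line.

(1, 1, Ivan); (1, 1, Sara); (6, 6, Vik); (8, 8, Nora); (8, 8, Nora); (8, 8, Quinn); (8, 8, Quinn)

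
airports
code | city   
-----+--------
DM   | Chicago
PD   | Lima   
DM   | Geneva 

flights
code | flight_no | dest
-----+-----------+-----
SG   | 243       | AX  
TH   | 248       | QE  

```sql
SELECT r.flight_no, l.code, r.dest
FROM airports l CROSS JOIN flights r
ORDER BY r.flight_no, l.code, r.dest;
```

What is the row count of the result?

CROSS JOIN pairs every row of `airports` with every row of `flights`: 3 × 2 = 6 rows.

6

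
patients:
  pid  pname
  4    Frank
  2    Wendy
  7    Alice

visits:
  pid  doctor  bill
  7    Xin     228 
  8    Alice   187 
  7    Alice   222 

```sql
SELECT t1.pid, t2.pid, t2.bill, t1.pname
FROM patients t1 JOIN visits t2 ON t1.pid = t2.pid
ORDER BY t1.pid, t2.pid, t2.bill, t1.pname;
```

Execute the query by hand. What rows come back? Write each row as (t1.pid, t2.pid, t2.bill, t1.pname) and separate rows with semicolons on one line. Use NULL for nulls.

(7, 7, 222, Alice); (7, 7, 228, Alice)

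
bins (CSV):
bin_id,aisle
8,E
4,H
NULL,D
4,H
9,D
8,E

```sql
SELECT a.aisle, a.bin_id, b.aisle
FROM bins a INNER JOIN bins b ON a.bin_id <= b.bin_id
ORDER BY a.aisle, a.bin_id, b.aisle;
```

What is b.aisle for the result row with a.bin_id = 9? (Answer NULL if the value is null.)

INNER JOIN keeps only pairs where the ON condition holds.
Matching on a.bin_id <= b.bin_id. A NULL in a compared column never satisfies the condition.
- a row (bin_id=8): matches 3 b row(s) → 3 output row(s).
- a row (bin_id=4): matches 5 b row(s) → 5 output row(s).
- a row (bin_id=NULL): no match → dropped.
- a row (bin_id=4): matches 5 b row(s) → 5 output row(s).
- a row (bin_id=9): matches 1 b row(s) → 1 output row(s).
- a row (bin_id=8): matches 3 b row(s) → 3 output row(s).

D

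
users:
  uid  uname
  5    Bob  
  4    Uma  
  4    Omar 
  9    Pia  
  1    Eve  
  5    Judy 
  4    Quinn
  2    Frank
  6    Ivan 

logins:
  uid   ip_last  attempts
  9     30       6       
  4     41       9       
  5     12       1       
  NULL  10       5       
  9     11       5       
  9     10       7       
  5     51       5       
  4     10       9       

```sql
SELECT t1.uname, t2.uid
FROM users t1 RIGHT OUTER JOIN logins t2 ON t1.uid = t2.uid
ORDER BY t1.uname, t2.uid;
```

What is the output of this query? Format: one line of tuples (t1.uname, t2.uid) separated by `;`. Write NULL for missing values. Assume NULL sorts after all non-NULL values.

RIGHT JOIN keeps every row from `logins`; unmatched rows get NULL for `users`'s columns.
Matching on t1.uid = t2.uid. A NULL in a compared column never satisfies the condition.
- t1 (uid=5) pairs with 2 row(s) of t2.
- t1 (uid=4) pairs with 2 row(s) of t2.
- t1 (uid=4) pairs with 2 row(s) of t2.
- t1 (uid=9) pairs with 3 row(s) of t2.
- t1 (uid=1) has no partner in t2.
- t1 (uid=5) pairs with 2 row(s) of t2.
- t1 (uid=4) pairs with 2 row(s) of t2.
- t1 (uid=2) has no partner in t2.
- t1 (uid=6) has no partner in t2.
- plus 1 unmatched t2 row(s), each kept with NULL t1 columns.

(Bob, 5); (Bob, 5); (Judy, 5); (Judy, 5); (Omar, 4); (Omar, 4); (Pia, 9); (Pia, 9); (Pia, 9); (Quinn, 4); (Quinn, 4); (Uma, 4); (Uma, 4); (NULL, NULL)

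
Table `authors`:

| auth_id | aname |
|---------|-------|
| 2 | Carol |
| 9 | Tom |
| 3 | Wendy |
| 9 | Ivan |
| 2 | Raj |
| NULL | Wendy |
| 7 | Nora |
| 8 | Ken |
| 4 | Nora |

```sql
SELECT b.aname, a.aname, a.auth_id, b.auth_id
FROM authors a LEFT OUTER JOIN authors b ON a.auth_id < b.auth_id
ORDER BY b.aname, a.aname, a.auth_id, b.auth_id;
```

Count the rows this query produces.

29

LEFT JOIN keeps every row from `authors a`; unmatched rows get NULL for `authors b`'s columns.
Matching on a.auth_id < b.auth_id. A NULL in a compared column never satisfies the condition.
- auth_id=2: 6 matching b row(s), so 6 row(s) emitted.
- auth_id=9: no b row matches, row kept with b columns NULL.
- auth_id=3: 5 matching b row(s), so 5 row(s) emitted.
- auth_id=9: no b row matches, row kept with b columns NULL.
- auth_id=2: 6 matching b row(s), so 6 row(s) emitted.
- auth_id=NULL: no b row matches, row kept with b columns NULL.
- auth_id=7: 3 matching b row(s), so 3 row(s) emitted.
- auth_id=8: 2 matching b row(s), so 2 row(s) emitted.
- auth_id=4: 4 matching b row(s), so 4 row(s) emitted.
Total: 26 matched + 3 padded = 29 rows.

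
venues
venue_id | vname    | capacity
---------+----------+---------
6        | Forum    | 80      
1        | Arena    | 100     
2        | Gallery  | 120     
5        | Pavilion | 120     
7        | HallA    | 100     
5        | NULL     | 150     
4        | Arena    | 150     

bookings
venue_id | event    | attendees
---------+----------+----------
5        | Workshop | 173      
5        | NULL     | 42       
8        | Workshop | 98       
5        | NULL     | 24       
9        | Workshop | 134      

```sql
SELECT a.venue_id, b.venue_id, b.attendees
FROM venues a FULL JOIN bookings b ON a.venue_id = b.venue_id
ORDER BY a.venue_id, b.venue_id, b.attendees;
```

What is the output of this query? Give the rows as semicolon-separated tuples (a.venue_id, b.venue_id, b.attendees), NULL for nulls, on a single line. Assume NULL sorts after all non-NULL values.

(1, NULL, NULL); (2, NULL, NULL); (4, NULL, NULL); (5, 5, 24); (5, 5, 24); (5, 5, 42); (5, 5, 42); (5, 5, 173); (5, 5, 173); (6, NULL, NULL); (7, NULL, NULL); (NULL, 8, 98); (NULL, 9, 134)

FULL OUTER JOIN keeps every row from both sides; unmatched rows get NULL for the other side's columns.
Matching on a.venue_id = b.venue_id.
- venue_id=6: no b row matches, row kept with b columns NULL.
- venue_id=1: no b row matches, row kept with b columns NULL.
- venue_id=2: no b row matches, row kept with b columns NULL.
- venue_id=5: 3 matching b row(s), so 3 row(s) emitted.
- venue_id=7: no b row matches, row kept with b columns NULL.
- venue_id=5: 3 matching b row(s), so 3 row(s) emitted.
- venue_id=4: no b row matches, row kept with b columns NULL.
- plus 2 unmatched b row(s), each kept with NULL a columns.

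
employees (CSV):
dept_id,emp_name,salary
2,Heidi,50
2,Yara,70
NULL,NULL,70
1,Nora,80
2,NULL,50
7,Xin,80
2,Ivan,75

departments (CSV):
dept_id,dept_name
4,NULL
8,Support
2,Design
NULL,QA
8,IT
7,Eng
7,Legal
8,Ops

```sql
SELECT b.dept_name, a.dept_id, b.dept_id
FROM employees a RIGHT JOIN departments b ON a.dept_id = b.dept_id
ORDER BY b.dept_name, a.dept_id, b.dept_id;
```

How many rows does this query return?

RIGHT JOIN keeps every row from `departments`; unmatched rows get NULL for `employees`'s columns.
Matching on a.dept_id = b.dept_id. A NULL in a compared column never satisfies the condition.
Matched pairs: 6; unmatched b rows kept: 5.
Total: 6 matched + 5 padded = 11 rows.

11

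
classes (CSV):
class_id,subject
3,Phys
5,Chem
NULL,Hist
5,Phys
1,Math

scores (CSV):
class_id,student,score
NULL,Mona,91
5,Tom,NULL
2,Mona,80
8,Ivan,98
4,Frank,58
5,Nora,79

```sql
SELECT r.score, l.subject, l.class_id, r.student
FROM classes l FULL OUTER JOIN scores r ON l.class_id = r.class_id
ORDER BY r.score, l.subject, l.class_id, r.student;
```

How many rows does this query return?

11

FULL OUTER JOIN keeps every row from both sides; unmatched rows get NULL for the other side's columns.
Matching on l.class_id = r.class_id. A NULL in a compared column never satisfies the condition.
- l row (class_id=3): no match → kept, r columns NULL.
- l row (class_id=5): matches 2 r row(s) → 2 output row(s).
- l row (class_id=NULL): no match → kept, r columns NULL.
- l row (class_id=5): matches 2 r row(s) → 2 output row(s).
- l row (class_id=1): no match → kept, r columns NULL.
- 4 r row(s) had no l match → kept, l columns NULL.
Total: 4 matched + 7 padded = 11 rows.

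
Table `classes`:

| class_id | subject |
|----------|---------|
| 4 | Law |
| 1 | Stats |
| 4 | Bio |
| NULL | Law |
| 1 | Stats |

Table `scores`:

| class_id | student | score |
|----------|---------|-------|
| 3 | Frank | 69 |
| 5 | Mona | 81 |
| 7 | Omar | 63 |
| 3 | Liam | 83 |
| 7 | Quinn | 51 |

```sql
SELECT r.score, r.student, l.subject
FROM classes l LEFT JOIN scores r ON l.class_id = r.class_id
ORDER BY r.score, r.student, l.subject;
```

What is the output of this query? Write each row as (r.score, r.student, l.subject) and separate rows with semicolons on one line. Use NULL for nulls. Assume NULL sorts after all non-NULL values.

(NULL, NULL, Bio); (NULL, NULL, Law); (NULL, NULL, Law); (NULL, NULL, Stats); (NULL, NULL, Stats)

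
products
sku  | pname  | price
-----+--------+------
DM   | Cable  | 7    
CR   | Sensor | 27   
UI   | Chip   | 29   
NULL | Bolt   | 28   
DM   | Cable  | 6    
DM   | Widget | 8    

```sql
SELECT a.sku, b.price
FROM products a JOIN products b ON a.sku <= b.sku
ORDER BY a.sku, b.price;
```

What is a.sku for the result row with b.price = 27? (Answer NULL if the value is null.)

INNER JOIN keeps only pairs where the ON condition holds.
Matching on a.sku <= b.sku. A NULL in a compared column never satisfies the condition.
- a row (sku=DM): matches 4 b row(s) → 4 output row(s).
- a row (sku=CR): matches 5 b row(s) → 5 output row(s).
- a row (sku=UI): matches 1 b row(s) → 1 output row(s).
- a row (sku=NULL): no match → dropped.
- a row (sku=DM): matches 4 b row(s) → 4 output row(s).
- a row (sku=DM): matches 4 b row(s) → 4 output row(s).

CR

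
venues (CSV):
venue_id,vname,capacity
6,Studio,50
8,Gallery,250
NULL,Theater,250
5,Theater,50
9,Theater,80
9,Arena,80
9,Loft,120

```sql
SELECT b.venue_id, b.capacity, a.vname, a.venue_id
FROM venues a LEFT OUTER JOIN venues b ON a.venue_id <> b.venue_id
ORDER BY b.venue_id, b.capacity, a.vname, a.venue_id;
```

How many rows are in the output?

LEFT JOIN keeps every row from `venues a`; unmatched rows get NULL for `venues b`'s columns.
Matching on a.venue_id <> b.venue_id. A NULL in a compared column never satisfies the condition.
- a row (venue_id=6): matches 5 b row(s) → 5 output row(s).
- a row (venue_id=8): matches 5 b row(s) → 5 output row(s).
- a row (venue_id=NULL): no match → kept, b columns NULL.
- a row (venue_id=5): matches 5 b row(s) → 5 output row(s).
- a row (venue_id=9): matches 3 b row(s) → 3 output row(s).
- a row (venue_id=9): matches 3 b row(s) → 3 output row(s).
- a row (venue_id=9): matches 3 b row(s) → 3 output row(s).
Total: 24 matched + 1 padded = 25 rows.

25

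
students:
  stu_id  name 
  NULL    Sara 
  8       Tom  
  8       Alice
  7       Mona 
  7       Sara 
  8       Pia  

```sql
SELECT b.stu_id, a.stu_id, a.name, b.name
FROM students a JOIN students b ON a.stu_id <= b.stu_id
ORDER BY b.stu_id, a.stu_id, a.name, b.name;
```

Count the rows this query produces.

19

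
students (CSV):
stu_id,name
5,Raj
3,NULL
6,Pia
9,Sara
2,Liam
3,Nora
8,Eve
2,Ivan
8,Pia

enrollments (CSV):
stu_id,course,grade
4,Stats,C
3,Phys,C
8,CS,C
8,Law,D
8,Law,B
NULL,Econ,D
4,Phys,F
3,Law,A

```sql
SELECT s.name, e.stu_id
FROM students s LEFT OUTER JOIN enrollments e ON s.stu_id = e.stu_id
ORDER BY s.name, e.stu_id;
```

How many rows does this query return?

15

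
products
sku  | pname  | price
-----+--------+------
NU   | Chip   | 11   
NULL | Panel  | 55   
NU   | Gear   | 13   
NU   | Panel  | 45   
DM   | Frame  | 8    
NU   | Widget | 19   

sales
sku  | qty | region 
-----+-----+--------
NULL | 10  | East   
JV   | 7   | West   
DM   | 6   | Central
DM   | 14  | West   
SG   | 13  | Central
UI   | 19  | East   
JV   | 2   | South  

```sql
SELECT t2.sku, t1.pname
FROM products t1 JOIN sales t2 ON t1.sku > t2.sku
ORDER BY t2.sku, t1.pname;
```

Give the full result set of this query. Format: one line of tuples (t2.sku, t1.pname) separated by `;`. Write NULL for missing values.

INNER JOIN keeps only pairs where the ON condition holds.
Matching on t1.sku > t2.sku. A NULL in a compared column never satisfies the condition.
- sku=NU: 4 matching t2 row(s), so 4 row(s) emitted.
- sku=NULL: no matching t2 row, dropped.
- sku=NU: 4 matching t2 row(s), so 4 row(s) emitted.
- sku=NU: 4 matching t2 row(s), so 4 row(s) emitted.
- sku=DM: no matching t2 row, dropped.
- sku=NU: 4 matching t2 row(s), so 4 row(s) emitted.

(DM, Chip); (DM, Chip); (DM, Gear); (DM, Gear); (DM, Panel); (DM, Panel); (DM, Widget); (DM, Widget); (JV, Chip); (JV, Chip); (JV, Gear); (JV, Gear); (JV, Panel); (JV, Panel); (JV, Widget); (JV, Widget)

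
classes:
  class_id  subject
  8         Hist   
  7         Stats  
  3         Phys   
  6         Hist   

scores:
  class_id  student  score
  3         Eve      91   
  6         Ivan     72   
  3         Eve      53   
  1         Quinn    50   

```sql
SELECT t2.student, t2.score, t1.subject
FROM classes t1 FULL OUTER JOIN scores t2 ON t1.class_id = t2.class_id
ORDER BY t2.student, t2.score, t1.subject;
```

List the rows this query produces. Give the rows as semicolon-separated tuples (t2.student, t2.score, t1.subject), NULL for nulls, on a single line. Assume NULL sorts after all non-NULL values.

(Eve, 53, Phys); (Eve, 91, Phys); (Ivan, 72, Hist); (Quinn, 50, NULL); (NULL, NULL, Hist); (NULL, NULL, Stats)

FULL OUTER JOIN keeps every row from both sides; unmatched rows get NULL for the other side's columns.
Matching on t1.class_id = t2.class_id.
- class_id=8: no t2 row matches, row kept with t2 columns NULL.
- class_id=7: no t2 row matches, row kept with t2 columns NULL.
- class_id=3: 2 matching t2 row(s), so 2 row(s) emitted.
- class_id=6: 1 matching t2 row(s), so 1 row(s) emitted.
- 1 t2 row(s) had no t1 match → kept, t1 columns NULL.
After projecting and ordering:
t2.student | t2.score | t1.subject
Eve | 53 | Phys
Eve | 91 | Phys
Ivan | 72 | Hist
Quinn | 50 | NULL
NULL | NULL | Hist
NULL | NULL | Stats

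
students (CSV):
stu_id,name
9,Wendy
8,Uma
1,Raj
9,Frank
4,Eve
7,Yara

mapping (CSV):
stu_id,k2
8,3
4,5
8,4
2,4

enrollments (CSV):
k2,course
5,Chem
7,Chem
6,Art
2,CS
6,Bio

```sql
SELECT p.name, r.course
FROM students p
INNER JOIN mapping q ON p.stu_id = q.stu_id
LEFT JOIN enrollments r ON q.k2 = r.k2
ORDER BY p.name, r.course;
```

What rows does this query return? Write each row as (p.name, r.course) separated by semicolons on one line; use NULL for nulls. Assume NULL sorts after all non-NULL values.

(Eve, Chem); (Uma, NULL); (Uma, NULL)

Evaluate left to right. First `students p INNER JOIN mapping q` on stu_id: 3 row(s).
Then LEFT JOIN `enrollments r` on k2: each of those 3 rows is kept; rows whose q.k2 has no match in r get NULL for r's columns.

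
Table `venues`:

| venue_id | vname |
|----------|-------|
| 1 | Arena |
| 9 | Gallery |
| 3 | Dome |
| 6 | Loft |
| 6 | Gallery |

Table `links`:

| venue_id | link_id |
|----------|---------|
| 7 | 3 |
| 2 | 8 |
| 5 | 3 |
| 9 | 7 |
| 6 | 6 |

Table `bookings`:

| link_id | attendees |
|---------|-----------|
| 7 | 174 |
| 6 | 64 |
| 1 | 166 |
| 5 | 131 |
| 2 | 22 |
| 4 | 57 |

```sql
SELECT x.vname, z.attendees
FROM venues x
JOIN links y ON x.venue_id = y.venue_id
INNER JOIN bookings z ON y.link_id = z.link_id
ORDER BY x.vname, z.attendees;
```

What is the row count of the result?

3

Joins associate left-to-right: venues INNER JOIN links on venue_id gives 3 intermediate row(s).
Then INNER JOIN `bookings z` on link_id: keep only rows whose y.link_id appears in z.
Result: 3 row(s).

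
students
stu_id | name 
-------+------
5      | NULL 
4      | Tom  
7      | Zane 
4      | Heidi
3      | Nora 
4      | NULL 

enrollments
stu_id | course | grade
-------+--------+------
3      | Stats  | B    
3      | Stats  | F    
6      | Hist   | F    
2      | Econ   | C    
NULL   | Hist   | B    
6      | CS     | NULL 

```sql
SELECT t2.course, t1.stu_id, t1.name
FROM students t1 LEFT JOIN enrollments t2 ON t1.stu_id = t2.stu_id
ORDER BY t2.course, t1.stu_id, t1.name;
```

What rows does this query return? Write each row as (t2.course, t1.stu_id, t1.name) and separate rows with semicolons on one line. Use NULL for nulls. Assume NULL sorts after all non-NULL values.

(Stats, 3, Nora); (Stats, 3, Nora); (NULL, 4, Heidi); (NULL, 4, Tom); (NULL, 4, NULL); (NULL, 5, NULL); (NULL, 7, Zane)

LEFT JOIN keeps every row from `students`; unmatched rows get NULL for `enrollments`'s columns.
Matching on t1.stu_id = t2.stu_id. A NULL in a compared column never satisfies the condition.
- stu_id=5: no t2 row matches, row kept with t2 columns NULL.
- stu_id=4: no t2 row matches, row kept with t2 columns NULL.
- stu_id=7: no t2 row matches, row kept with t2 columns NULL.
- stu_id=4: no t2 row matches, row kept with t2 columns NULL.
- stu_id=3: 2 matching t2 row(s), so 2 row(s) emitted.
- stu_id=4: no t2 row matches, row kept with t2 columns NULL.
After projecting and ordering:
t2.course | t1.stu_id | t1.name
Stats | 3 | Nora
Stats | 3 | Nora
NULL | 4 | Heidi
NULL | 4 | Tom
NULL | 4 | NULL
NULL | 5 | NULL
NULL | 7 | Zane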